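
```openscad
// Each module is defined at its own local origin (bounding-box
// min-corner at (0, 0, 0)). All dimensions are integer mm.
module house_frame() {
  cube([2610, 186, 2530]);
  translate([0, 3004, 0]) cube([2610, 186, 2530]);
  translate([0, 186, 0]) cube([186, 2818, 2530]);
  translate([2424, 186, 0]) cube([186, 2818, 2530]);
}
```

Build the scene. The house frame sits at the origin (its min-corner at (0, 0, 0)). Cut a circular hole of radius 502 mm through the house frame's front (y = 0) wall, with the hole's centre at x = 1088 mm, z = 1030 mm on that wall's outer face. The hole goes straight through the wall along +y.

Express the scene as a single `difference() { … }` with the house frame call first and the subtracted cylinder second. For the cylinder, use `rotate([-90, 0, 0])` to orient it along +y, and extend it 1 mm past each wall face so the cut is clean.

difference() {
  house_frame();
  translate([1088, -1, 1030]) rotate([-90, 0, 0]) cylinder(h = 188, r = 502);
}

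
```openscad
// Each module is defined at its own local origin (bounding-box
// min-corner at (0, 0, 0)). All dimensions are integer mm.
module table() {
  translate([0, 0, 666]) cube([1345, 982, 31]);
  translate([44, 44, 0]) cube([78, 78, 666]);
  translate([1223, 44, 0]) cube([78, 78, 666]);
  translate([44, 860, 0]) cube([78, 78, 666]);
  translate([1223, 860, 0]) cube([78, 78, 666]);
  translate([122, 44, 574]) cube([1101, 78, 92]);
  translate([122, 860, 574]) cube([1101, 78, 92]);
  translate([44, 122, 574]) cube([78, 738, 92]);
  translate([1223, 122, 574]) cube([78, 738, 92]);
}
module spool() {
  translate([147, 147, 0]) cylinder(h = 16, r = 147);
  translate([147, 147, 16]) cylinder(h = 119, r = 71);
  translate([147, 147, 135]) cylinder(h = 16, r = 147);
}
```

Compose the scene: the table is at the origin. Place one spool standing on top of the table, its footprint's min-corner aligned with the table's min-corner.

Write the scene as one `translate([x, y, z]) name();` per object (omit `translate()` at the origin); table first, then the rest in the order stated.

table();
translate([0, 0, 697]) spool();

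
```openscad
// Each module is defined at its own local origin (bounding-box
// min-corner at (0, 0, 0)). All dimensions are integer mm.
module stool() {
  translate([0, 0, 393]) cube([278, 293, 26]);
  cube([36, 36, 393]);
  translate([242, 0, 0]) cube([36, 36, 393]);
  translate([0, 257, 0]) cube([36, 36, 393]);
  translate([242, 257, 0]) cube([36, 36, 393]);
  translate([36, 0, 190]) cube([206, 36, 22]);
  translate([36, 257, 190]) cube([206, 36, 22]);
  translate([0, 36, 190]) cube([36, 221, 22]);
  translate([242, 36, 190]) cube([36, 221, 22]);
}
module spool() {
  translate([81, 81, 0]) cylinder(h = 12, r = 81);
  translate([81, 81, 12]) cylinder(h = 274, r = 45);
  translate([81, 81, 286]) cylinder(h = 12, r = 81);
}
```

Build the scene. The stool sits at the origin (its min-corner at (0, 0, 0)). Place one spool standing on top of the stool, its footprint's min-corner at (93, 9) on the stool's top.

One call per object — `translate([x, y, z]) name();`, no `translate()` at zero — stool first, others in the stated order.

stool();
translate([93, 9, 419]) spool();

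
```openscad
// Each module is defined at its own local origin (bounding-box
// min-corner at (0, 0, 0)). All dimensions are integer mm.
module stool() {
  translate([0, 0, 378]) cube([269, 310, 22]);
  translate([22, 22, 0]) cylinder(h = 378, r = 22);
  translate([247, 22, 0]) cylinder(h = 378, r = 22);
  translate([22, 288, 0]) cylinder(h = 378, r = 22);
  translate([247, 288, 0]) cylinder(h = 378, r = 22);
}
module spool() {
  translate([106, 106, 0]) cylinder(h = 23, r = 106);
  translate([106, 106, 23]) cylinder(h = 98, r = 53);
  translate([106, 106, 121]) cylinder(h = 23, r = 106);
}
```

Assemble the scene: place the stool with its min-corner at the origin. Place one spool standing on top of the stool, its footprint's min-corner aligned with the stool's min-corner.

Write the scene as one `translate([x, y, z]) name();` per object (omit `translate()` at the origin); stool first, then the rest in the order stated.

stool();
translate([0, 0, 400]) spool();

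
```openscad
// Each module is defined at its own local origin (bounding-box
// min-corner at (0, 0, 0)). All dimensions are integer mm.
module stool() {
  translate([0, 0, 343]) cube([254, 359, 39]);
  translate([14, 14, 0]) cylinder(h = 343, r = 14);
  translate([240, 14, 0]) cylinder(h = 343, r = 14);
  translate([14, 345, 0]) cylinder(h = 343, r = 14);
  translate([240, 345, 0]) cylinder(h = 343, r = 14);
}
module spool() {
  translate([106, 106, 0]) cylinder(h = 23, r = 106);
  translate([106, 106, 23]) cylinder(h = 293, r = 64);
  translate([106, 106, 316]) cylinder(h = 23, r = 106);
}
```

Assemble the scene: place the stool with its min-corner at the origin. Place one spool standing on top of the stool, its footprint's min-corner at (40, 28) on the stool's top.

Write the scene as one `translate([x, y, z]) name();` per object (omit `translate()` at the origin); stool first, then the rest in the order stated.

stool();
translate([40, 28, 382]) spool();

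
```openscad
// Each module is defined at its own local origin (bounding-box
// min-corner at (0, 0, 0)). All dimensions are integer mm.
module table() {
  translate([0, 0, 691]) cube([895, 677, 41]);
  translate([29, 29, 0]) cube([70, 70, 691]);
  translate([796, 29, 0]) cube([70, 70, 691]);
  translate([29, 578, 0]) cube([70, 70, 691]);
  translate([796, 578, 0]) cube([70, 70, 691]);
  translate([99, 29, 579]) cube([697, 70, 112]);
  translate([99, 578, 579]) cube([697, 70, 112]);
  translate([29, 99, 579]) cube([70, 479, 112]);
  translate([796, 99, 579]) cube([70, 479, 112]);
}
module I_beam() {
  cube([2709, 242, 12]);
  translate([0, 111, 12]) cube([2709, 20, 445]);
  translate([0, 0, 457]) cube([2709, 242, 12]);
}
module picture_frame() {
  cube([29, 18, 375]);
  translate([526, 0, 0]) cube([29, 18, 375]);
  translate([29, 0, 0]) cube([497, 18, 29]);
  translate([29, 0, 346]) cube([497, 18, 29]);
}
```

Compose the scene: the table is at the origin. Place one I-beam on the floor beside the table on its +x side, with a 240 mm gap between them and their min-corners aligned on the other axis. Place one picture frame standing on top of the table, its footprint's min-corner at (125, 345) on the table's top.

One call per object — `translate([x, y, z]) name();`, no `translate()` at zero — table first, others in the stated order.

table();
translate([1135, 0, 0]) I_beam();
translate([125, 345, 732]) picture_frame();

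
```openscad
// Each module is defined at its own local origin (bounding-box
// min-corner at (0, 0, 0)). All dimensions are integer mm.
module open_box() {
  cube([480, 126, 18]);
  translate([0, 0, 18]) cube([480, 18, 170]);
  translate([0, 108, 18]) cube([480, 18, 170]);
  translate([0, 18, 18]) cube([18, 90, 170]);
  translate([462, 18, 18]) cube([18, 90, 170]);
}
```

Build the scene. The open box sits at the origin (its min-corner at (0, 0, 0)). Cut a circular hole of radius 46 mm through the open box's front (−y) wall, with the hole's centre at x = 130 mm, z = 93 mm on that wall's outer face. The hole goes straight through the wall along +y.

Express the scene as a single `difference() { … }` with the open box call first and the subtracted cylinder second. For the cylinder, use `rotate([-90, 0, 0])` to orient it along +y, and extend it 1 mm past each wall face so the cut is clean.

difference() {
  open_box();
  translate([130, -1, 93]) rotate([-90, 0, 0]) cylinder(h = 20, r = 46);
}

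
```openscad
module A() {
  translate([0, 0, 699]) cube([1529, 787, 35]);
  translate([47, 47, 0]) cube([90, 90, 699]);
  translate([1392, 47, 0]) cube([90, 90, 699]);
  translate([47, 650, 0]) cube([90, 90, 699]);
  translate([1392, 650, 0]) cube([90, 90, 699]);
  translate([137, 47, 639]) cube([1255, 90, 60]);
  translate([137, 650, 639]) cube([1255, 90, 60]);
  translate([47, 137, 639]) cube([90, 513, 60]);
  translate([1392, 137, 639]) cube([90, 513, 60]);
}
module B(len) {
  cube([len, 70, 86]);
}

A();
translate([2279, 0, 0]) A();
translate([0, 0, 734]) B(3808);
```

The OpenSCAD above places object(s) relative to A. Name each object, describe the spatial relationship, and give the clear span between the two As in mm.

Second table starts at x = 2279; first ends at x = 1529; clear span = 2279 − 1529 = 750 mm.

A is a table. B is a beam. A beam spans the tops of two tables. The clear span between the two tables is 750 mm.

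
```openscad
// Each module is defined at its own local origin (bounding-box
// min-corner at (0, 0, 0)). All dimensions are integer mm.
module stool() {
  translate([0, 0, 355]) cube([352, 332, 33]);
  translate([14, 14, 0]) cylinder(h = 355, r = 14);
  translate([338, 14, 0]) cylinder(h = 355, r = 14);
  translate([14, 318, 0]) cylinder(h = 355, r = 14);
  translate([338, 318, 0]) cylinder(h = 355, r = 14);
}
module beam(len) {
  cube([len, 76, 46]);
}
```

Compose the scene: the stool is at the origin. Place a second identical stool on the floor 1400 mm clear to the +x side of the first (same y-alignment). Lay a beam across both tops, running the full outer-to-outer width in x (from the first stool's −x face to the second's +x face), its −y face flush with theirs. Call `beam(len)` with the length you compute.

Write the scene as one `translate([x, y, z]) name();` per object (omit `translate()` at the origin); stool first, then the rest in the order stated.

stool();
translate([1752, 0, 0]) stool();
translate([0, 0, 388]) beam(2104);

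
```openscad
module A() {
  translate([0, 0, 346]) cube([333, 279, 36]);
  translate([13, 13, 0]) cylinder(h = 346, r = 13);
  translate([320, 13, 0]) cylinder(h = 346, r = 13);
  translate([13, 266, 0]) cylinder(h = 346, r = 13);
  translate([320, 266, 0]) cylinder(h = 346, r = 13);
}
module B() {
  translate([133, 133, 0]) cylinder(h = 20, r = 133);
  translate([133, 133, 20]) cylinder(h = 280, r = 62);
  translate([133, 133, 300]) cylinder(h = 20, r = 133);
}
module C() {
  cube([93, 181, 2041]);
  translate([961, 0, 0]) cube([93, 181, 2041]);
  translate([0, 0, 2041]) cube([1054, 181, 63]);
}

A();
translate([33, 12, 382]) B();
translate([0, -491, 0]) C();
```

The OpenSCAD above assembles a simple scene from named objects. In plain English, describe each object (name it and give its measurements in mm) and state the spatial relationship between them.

A is a simple wooden stool: a rectangular seat 333 mm (x) by 279 mm (y), 36 mm thick, top face at z = 382 mm, on four round legs, each 26 mm in diameter. The legs rest on z = 0, each leg's axis is inset half a diameter from the nearest pair of seat edges (so the leg's bounding box is flush with the corner).

B is a spool: two coaxial disc flanges of radius 133 mm and thickness 20 mm, joined by a core cylinder of radius 62 mm and height 280 mm. The lower flange rests on z = 0 and the three cylinders share a vertical axis.

C is a door frame. The clear opening is 868 mm wide and 2041 mm high. Two 93 mm wide jambs, 181 mm deep, stand either side of the opening from the floor to the top of the opening. A 63 mm thick head sits across the top of both jambs, spanning the full outside width of the frame.

The spool is on top of the stool. The door frame is on the floor beside the stool on its −y side.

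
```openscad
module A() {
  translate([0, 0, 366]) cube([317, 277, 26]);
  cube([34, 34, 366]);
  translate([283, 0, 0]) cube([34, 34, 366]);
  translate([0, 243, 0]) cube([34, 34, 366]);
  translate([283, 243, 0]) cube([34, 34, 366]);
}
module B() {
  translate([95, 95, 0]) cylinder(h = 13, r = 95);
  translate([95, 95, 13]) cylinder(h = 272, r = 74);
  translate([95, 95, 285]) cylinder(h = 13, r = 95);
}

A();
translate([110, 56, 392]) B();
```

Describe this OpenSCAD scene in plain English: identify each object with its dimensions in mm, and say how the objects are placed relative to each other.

A is a four-legged stool. The seat is a 317×277×26 mm slab whose top surface is at z = 392 mm; four square legs, each 34×34 mm in cross-section, run from the floor (z = 0) to the underside of the seat, each flush with a corner of the seat.

B is a spool: two coaxial disc flanges of radius 95 mm and thickness 13 mm, joined by a core cylinder of radius 74 mm and height 272 mm. The lower flange rests on z = 0 and the three cylinders share a vertical axis.

The spool is on top of the stool.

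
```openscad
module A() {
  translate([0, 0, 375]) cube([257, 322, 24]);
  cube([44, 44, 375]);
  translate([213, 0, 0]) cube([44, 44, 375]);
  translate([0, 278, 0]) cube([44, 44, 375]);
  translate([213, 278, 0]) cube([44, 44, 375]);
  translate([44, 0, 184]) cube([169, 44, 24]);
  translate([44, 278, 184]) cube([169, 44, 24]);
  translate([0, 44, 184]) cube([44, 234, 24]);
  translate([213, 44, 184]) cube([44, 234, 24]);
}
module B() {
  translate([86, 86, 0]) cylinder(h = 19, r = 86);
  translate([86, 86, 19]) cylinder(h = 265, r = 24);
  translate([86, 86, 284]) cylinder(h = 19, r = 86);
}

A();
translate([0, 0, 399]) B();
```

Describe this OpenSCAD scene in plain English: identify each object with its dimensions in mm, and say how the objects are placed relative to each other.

A is a four-legged stool. The seat is 257×322 mm, 24 mm thick, top at z = 399 mm. It stands on four square legs, each 44×44 mm in cross-section, from z = 0 to the seat underside, each flush with a corner of the seat. Four stretchers, 44 mm wide and 24 mm tall, connect adjacent legs with their undersides at z = 184 mm, each running between the inner faces of the legs it joins and aligned with the legs' outer faces on the other axis.

B is a spool: two coaxial disc flanges of radius 86 mm and thickness 19 mm, joined by a core cylinder of radius 24 mm and height 265 mm. The lower flange rests on z = 0 and the three cylinders share a vertical axis.

The spool is on top of the stool.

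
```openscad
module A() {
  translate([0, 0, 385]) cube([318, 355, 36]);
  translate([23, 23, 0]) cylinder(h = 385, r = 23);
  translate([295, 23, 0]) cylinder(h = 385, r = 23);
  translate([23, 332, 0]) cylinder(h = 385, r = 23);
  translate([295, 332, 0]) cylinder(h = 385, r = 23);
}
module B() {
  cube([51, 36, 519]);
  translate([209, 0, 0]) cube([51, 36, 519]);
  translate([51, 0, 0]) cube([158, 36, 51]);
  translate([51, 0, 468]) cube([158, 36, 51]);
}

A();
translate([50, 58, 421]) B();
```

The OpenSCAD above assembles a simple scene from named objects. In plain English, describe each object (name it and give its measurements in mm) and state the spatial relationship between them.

A is a simple wooden stool: a rectangular seat 318 mm (x) by 355 mm (y), 36 mm thick, top face at z = 421 mm, on four round legs, each 46 mm in diameter. The legs rest on z = 0, each leg's axis is inset half a diameter from the nearest pair of seat edges (so the leg's bounding box is flush with the corner).

B is a picture frame with a 158×417 mm rectangular opening (x by z) and a uniform 51 mm border on every side. Frame depth is 36 mm along y. It is built from two vertical stiles running the full outside height and two horizontal rails spanning the gap between the stiles.

The picture frame is on top of the stool.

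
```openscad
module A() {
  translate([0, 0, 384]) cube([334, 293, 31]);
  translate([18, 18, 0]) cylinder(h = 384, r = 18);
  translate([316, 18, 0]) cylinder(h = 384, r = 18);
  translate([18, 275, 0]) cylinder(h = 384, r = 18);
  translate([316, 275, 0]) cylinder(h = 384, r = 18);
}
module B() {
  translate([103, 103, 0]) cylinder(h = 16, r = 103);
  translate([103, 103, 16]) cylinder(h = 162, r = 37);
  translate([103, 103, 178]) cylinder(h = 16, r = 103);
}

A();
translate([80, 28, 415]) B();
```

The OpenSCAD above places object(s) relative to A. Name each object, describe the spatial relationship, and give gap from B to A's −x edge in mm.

The spool's min-x is at 80; the stool's min-x is 0; gap = 80 mm.

A is a stool. B is a spool. The spool is on top of the stool. The gap from the spool to the stool's −x edge is 80 mm.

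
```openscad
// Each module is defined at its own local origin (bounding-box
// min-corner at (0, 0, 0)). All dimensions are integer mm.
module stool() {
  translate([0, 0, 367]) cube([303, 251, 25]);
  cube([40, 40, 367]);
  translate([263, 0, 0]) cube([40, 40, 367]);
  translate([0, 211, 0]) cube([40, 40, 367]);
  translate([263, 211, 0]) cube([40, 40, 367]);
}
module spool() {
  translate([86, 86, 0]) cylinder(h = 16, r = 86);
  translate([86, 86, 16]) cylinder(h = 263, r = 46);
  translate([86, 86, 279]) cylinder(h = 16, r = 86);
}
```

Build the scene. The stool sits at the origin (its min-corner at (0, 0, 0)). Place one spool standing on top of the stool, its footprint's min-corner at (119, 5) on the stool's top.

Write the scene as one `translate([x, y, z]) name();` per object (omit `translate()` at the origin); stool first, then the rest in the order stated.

stool();
translate([119, 5, 392]) spool();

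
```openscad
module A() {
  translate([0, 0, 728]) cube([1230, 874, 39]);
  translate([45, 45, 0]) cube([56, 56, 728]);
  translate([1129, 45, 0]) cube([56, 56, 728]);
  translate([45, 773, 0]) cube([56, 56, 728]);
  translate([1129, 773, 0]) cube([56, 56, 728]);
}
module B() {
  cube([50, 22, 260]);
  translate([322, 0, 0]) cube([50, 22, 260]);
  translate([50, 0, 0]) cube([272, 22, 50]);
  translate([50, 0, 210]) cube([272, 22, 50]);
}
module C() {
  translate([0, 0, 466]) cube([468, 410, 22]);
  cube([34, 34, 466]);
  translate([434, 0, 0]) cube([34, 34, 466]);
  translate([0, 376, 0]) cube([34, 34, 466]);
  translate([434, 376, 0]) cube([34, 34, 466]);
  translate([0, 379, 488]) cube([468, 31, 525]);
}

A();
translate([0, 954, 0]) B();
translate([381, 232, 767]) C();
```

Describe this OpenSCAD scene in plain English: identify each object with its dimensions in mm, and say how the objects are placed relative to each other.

A is a table with a 1230×874 mm rectangular top, 39 mm thick, top surface at z = 767 mm, supported by four 56×56 mm square legs, each inset 45 mm from the nearest pair of top edges, running from the floor.

B is a picture frame with a 272×160 mm rectangular opening (x by z) and a uniform 50 mm border on every side. Frame depth is 22 mm along y. It is built from two vertical stiles running the full outside height and two horizontal rails spanning the gap between the stiles.

C is a chair: 468×410 mm seat, 22 mm thick, top at z = 488 mm, on four 34 mm square corner legs flush with the seat edges. A 31 mm thick backrest slab spans the full seat width, extending 525 mm above the seat top, its back face flush with the seat's +y edge.

The picture frame is on the floor beside the table on its +y side. The chair is on top of the table, centred.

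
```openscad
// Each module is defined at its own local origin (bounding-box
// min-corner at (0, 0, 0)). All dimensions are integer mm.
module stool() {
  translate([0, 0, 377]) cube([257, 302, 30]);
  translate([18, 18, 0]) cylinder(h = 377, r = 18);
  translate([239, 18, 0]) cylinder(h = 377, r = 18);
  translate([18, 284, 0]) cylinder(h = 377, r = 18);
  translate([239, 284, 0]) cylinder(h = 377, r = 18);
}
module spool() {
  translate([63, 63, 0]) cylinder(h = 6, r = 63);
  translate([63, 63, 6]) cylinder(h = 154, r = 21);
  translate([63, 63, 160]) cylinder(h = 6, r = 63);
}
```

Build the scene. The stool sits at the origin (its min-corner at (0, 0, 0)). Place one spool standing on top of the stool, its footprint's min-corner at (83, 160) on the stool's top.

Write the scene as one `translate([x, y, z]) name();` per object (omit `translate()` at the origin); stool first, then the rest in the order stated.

stool();
translate([83, 160, 407]) spool();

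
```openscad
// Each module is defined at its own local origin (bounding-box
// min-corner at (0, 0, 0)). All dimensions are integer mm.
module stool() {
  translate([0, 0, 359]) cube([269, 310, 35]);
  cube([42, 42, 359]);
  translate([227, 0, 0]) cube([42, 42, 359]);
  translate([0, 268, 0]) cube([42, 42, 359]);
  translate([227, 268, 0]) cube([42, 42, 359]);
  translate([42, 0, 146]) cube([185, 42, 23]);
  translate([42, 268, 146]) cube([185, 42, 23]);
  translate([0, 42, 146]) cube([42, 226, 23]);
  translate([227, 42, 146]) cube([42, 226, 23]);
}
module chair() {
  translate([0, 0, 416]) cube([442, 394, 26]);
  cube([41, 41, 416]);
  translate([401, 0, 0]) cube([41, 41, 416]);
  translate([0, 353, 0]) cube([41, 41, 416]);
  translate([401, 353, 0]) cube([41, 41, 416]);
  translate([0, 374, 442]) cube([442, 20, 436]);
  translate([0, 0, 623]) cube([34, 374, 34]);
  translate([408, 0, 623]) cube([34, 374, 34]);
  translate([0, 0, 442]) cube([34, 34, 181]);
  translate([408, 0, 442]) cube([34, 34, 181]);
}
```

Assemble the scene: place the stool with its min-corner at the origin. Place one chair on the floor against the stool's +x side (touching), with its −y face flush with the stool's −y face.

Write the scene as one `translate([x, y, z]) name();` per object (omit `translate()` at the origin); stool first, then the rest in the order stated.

stool();
translate([269, 0, 0]) chair();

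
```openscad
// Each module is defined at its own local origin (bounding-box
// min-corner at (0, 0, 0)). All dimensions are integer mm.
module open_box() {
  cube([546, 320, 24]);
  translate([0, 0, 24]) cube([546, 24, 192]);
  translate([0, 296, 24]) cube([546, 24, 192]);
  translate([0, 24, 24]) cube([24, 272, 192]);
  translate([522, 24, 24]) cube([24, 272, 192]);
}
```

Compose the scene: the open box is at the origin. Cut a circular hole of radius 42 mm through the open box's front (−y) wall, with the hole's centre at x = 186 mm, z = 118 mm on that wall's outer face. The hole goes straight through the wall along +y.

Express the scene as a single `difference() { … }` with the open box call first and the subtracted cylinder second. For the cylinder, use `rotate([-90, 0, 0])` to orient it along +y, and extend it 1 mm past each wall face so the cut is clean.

difference() {
  open_box();
  translate([186, -1, 118]) rotate([-90, 0, 0]) cylinder(h = 26, r = 42);
}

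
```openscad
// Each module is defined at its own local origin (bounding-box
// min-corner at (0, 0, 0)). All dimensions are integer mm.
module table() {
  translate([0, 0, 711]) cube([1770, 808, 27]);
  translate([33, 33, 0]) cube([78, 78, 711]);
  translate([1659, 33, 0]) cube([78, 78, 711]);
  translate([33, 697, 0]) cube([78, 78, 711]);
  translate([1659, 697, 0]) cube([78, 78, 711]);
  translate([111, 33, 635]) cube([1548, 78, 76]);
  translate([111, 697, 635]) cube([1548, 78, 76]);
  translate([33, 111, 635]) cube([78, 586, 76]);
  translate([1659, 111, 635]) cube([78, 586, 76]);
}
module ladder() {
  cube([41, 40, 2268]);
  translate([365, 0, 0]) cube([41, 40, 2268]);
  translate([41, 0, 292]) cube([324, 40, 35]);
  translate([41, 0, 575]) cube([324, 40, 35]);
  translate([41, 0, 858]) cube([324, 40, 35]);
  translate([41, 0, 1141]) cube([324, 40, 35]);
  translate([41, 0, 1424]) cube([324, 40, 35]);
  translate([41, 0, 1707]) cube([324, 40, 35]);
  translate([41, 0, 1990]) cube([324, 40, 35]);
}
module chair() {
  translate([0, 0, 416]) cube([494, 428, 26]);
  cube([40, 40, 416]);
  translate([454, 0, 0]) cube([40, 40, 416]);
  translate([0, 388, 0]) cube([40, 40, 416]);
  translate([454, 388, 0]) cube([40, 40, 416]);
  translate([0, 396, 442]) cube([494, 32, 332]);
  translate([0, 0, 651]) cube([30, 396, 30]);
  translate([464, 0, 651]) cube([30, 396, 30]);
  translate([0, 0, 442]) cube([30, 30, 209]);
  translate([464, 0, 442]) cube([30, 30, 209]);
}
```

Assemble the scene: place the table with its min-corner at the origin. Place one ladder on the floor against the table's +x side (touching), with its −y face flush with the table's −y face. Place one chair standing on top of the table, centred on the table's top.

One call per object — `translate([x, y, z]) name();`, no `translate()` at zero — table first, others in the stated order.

table();
translate([1770, 0, 0]) ladder();
translate([638, 190, 738]) chair();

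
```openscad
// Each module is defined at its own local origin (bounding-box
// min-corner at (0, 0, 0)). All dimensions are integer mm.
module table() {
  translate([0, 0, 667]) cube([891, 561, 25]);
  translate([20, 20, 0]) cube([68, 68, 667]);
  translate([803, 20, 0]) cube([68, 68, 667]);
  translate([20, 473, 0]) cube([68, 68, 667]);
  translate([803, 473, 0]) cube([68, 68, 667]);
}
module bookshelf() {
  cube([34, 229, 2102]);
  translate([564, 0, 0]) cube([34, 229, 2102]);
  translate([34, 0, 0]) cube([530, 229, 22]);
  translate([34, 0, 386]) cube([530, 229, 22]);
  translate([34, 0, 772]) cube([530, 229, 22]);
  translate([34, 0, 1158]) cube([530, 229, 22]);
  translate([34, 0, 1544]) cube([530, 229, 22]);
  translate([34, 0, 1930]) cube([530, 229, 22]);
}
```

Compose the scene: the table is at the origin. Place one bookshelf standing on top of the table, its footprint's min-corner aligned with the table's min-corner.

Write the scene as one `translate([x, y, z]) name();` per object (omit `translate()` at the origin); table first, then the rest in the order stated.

table();
translate([0, 0, 692]) bookshelf();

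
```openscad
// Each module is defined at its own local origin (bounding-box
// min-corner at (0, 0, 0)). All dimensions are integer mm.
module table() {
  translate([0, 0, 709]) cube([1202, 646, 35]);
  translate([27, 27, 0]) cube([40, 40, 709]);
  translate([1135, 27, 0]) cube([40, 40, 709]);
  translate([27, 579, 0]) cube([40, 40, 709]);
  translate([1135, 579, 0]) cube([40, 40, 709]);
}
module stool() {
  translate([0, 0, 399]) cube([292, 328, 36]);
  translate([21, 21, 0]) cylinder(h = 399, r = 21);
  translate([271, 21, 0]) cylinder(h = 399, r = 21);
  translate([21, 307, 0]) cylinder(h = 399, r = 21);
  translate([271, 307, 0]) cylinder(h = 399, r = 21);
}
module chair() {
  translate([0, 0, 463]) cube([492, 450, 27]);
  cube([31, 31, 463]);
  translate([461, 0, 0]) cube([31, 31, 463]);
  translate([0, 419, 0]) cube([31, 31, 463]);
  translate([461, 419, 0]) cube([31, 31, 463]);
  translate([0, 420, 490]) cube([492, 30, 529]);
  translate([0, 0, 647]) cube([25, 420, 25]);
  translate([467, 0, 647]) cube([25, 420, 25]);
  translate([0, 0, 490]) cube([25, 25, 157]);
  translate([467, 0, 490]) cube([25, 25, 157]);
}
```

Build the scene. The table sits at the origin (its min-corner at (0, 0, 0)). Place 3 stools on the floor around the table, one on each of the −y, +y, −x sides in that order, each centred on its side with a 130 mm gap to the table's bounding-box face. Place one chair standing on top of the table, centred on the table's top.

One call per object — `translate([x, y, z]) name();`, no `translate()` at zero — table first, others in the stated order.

table();
translate([455, -458, 0]) stool();
translate([455, 776, 0]) stool();
translate([-422, 159, 0]) stool();
translate([355, 98, 744]) chair();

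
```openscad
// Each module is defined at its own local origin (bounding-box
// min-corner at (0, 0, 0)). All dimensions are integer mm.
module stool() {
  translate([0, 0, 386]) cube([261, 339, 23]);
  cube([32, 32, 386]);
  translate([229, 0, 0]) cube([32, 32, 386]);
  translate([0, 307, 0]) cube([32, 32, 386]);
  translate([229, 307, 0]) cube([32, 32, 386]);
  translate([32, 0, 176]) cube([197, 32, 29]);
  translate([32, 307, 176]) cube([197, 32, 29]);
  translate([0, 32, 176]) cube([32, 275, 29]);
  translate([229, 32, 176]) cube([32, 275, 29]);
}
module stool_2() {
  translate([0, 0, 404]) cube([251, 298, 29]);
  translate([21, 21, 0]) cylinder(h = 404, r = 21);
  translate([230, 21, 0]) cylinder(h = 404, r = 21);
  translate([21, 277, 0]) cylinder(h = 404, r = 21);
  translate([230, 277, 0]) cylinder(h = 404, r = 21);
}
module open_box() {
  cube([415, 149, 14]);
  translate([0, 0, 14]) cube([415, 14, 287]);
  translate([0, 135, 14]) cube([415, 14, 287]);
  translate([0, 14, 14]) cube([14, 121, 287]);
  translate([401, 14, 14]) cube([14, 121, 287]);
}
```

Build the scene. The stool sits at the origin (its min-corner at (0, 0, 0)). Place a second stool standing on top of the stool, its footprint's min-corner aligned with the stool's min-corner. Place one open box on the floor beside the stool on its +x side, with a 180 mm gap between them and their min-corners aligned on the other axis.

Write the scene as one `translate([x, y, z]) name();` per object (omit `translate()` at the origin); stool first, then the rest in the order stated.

stool();
translate([0, 0, 409]) stool_2();
translate([441, 0, 0]) open_box();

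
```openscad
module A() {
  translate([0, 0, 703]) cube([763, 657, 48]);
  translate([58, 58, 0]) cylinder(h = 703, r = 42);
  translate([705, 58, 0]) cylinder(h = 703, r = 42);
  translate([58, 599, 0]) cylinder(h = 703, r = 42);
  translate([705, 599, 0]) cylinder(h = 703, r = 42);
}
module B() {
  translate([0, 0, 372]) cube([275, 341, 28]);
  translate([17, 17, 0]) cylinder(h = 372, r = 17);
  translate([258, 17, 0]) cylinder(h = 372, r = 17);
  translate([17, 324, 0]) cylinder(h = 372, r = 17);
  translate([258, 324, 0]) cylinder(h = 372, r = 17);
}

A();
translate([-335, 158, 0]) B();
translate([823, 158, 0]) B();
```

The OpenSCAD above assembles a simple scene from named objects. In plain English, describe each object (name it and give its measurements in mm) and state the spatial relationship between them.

A is a table with a 763×657 mm rectangular top, 48 mm thick, top surface at z = 751 mm, supported by four round legs of 84 mm diameter, each leg's bounding box inset 16 mm from the nearest pair of top edges, running from the floor.

B is a four-legged stool. The seat is a 275×341×28 mm slab whose top surface is at z = 400 mm; four round legs, each 34 mm in diameter, run from the floor (z = 0) to the underside of the seat, each leg's axis is inset half a diameter from the nearest pair of seat edges (so the leg's bounding box is flush with the corner).

Two stools sit around the table at the −x, +x sides.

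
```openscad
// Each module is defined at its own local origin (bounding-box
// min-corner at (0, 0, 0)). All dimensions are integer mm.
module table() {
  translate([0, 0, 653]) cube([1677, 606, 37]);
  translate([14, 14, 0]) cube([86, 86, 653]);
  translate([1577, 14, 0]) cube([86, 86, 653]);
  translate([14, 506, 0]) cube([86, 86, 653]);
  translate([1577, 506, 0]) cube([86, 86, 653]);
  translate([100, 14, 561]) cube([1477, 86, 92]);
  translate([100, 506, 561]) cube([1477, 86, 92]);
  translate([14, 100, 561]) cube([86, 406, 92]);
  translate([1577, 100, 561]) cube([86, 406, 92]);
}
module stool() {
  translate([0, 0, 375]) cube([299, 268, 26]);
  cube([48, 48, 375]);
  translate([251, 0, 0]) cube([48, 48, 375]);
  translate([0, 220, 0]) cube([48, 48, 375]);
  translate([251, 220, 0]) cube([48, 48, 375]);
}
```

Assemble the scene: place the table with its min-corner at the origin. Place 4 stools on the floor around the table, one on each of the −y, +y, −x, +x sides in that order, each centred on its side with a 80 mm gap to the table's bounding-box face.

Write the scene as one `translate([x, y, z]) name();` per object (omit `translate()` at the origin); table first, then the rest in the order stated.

table();
translate([689, -348, 0]) stool();
translate([689, 686, 0]) stool();
translate([-379, 169, 0]) stool();
translate([1757, 169, 0]) stool();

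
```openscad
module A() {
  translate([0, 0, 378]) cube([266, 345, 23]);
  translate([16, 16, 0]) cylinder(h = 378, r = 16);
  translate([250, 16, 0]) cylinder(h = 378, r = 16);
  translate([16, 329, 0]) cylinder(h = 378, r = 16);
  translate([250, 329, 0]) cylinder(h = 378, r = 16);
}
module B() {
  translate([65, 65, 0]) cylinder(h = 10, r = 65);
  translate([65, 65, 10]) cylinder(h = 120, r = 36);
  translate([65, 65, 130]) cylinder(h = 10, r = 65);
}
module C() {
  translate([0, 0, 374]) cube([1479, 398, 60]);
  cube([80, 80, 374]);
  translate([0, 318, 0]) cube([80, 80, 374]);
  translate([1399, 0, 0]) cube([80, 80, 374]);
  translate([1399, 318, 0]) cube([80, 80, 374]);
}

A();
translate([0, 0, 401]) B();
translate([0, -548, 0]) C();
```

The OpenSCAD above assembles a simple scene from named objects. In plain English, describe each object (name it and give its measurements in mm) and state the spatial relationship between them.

A is a four-legged stool. The seat is a 266×345×23 mm slab whose top surface is at z = 401 mm; four round legs, each 32 mm in diameter, run from the floor (z = 0) to the underside of the seat, each leg's axis is inset half a diameter from the nearest pair of seat edges (so the leg's bounding box is flush with the corner).

B is a spool: two coaxial disc flanges of radius 65 mm and thickness 10 mm, joined by a core cylinder of radius 36 mm and height 120 mm. The lower flange rests on z = 0 and the three cylinders share a vertical axis.

C is a bench: a 1479×398 mm seat slab, 60 mm thick, top at z = 434 mm, on four 80×80 mm square legs flush with the seat corners and standing on z = 0.

The spool is on top of the stool. The bench is on the floor beside the stool on its −y side.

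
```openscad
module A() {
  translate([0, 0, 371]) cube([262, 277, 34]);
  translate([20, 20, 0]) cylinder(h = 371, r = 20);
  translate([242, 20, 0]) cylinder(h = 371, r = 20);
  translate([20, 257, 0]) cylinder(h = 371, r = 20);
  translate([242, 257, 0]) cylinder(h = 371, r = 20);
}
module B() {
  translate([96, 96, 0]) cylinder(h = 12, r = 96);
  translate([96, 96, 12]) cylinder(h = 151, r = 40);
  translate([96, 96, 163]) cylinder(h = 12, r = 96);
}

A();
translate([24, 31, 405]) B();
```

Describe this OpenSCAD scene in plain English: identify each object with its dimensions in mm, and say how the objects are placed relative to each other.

A is a simple wooden stool: a rectangular seat 262 mm (x) by 277 mm (y), 34 mm thick, top face at z = 405 mm, on four round legs, each 40 mm in diameter. The legs rest on z = 0, each leg's axis is inset half a diameter from the nearest pair of seat edges (so the leg's bounding box is flush with the corner).

B is a spool: two coaxial disc flanges of radius 96 mm and thickness 12 mm, joined by a core cylinder of radius 40 mm and height 151 mm. The lower flange rests on z = 0 and the three cylinders share a vertical axis.

The spool is on top of the stool.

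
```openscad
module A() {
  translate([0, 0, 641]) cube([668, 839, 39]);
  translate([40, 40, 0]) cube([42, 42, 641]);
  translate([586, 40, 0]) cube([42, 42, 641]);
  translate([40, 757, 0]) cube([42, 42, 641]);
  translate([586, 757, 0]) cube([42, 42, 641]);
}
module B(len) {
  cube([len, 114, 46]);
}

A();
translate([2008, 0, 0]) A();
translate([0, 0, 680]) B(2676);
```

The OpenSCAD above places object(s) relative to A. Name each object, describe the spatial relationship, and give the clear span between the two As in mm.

Second table starts at x = 2008; first ends at x = 668; clear span = 2008 − 668 = 1340 mm.

A is a table. B is a beam. A beam spans the tops of two tables. The clear span between the two tables is 1340 mm.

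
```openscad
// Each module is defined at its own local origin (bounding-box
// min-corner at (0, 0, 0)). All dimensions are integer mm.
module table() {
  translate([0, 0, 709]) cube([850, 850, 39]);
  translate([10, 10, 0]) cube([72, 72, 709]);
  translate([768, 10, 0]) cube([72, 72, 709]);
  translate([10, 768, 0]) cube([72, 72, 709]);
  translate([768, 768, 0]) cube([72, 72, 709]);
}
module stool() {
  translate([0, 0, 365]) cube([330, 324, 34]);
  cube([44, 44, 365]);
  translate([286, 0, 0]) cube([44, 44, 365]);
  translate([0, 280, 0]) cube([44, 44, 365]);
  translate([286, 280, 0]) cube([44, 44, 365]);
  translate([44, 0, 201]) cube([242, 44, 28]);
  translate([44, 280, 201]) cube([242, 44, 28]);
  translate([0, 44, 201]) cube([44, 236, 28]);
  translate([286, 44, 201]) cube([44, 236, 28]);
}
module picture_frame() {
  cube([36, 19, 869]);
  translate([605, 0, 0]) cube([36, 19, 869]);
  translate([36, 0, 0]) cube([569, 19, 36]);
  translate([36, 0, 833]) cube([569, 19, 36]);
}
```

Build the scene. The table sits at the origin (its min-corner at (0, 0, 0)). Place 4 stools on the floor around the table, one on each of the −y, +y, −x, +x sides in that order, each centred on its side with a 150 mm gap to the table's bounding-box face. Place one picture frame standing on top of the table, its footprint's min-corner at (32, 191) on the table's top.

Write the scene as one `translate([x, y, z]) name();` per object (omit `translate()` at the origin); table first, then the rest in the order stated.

table();
translate([260, -474, 0]) stool();
translate([260, 1000, 0]) stool();
translate([-480, 263, 0]) stool();
translate([1000, 263, 0]) stool();
translate([32, 191, 748]) picture_frame();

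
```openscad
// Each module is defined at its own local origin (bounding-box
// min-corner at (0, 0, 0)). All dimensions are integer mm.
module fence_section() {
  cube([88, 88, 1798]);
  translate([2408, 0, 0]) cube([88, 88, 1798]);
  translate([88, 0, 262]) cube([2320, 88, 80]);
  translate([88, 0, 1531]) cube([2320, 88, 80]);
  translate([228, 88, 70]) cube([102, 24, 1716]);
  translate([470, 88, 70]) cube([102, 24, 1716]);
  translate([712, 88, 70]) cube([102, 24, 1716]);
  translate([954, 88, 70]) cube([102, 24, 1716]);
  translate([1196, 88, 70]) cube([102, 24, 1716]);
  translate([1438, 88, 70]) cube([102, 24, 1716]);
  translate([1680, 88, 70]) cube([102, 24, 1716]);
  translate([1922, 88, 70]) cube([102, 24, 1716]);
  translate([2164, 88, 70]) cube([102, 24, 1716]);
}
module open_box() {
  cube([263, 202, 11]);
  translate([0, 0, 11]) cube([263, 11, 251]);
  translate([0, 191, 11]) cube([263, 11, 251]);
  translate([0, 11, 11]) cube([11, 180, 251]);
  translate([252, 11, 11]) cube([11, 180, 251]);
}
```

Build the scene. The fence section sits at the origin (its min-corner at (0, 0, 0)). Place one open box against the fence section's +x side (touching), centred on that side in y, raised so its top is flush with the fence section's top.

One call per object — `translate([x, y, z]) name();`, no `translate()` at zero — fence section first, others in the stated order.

fence_section();
translate([2496, -45, 1536]) open_box();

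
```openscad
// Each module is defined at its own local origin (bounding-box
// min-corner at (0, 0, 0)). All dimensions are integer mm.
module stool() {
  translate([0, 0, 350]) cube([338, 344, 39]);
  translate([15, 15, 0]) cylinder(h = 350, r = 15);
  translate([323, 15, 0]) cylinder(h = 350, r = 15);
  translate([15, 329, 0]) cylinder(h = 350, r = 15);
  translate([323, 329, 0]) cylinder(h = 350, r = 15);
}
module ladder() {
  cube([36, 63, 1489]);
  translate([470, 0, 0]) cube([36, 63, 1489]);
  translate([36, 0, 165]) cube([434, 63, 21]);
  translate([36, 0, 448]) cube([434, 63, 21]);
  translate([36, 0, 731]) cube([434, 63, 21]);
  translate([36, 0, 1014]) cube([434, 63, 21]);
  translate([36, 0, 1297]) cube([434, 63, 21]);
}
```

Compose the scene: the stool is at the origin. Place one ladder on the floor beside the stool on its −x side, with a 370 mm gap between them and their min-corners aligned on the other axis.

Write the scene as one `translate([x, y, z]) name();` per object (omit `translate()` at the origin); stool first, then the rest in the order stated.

stool();
translate([-876, 0, 0]) ladder();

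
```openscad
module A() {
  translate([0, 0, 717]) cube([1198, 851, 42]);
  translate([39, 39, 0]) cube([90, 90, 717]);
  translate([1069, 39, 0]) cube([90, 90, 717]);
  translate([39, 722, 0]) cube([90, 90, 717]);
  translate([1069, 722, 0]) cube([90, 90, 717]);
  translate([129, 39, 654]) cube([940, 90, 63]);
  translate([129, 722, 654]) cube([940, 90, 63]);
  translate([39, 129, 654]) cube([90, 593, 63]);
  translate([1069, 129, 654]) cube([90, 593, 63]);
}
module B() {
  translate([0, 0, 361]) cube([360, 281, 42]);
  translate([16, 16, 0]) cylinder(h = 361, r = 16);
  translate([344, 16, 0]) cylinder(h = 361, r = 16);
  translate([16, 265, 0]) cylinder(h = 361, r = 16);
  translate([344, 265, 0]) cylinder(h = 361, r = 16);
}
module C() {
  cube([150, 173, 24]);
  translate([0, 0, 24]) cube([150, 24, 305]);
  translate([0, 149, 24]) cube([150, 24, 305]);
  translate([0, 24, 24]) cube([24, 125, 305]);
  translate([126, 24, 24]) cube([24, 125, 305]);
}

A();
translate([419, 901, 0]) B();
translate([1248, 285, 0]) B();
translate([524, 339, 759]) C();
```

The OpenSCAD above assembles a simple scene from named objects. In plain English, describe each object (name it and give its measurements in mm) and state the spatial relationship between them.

A is a table with a 1198×851 mm rectangular top, 42 mm thick, top surface at z = 759 mm, supported by four 90×90 mm square legs, each inset 39 mm from the nearest pair of top edges, running from the floor. Four apron rails, 90 mm thick and 63 mm tall, run between adjacent legs with their top edges flush with the underside of the top and their outer faces flush with the legs' outer faces.

B is a four-legged stool. The seat is 360×281 mm, 42 mm thick, top at z = 403 mm. It stands on four round legs, each 32 mm in diameter, from z = 0 to the seat underside, each leg's axis is inset half a diameter from the nearest pair of seat edges (so the leg's bounding box is flush with the corner).

C is an open-topped rectangular box: outside dimensions 150×173×329 mm, with a uniform wall and base thickness of 24 mm. The base is a full 150×173 slab on the floor; four walls sit on top of the base. The front and back walls (the −y and +y sides) span the full width; the two side walls fit between them.

Two stools sit around the table at the +y, +x sides. The open box is on top of the table, centred.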